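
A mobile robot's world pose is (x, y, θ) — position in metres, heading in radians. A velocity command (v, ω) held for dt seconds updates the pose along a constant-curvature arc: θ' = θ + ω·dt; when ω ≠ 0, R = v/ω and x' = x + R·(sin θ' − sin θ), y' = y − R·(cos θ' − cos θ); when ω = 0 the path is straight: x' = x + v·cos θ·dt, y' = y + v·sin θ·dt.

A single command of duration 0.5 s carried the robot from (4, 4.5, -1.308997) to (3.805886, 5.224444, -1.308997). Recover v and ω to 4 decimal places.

v = -1.5000, ω = 0.0000

Δθ = -1.308997 − -1.308997 = 0.000000
ω = Δθ/dt = 0.000000/0.5 = 0.0000
ω = 0 → v = (Δx·cos θ + Δy·sin θ)/dt = -1.5000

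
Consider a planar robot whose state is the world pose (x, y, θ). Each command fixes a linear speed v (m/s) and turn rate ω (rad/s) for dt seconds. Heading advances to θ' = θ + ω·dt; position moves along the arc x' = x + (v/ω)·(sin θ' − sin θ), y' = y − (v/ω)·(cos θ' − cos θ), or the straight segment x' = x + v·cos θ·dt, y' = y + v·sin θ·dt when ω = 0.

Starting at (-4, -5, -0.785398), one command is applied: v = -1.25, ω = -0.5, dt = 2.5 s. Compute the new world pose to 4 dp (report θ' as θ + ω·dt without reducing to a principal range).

(-4.4672, -2.1121, -2.0354)

θ' = -0.7854 + -0.5·2.5 = -2.0354
R = v/ω = -1.25/-0.5 = 2.5000
x' = -4 + 2.5000·(sin -2.0354 − sin -0.7854) = -4.4672
y' = -5 − 2.5000·(cos -2.0354 − cos -0.7854) = -2.1121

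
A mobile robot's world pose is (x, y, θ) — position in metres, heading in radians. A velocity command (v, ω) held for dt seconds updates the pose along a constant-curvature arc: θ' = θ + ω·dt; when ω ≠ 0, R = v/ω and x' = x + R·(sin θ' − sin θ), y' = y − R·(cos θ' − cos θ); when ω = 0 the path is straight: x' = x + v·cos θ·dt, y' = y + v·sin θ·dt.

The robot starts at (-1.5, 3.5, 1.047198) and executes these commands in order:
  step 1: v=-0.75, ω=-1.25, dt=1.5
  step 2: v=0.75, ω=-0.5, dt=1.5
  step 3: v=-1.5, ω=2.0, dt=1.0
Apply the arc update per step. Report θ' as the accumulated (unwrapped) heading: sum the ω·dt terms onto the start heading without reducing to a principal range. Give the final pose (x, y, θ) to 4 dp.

(-3.1235, 3.0582, 0.4222)

step 1: θ'=-0.8278 (R=0.6000) → pose (-2.4615, 3.3941, -0.8278)
step 2: θ'=-1.5778 (R=-1.5000) → pose (-2.0662, 2.3688, -1.5778)
step 3: θ'=0.4222 (R=-0.7500) → pose (-3.1235, 3.0582, 0.4222)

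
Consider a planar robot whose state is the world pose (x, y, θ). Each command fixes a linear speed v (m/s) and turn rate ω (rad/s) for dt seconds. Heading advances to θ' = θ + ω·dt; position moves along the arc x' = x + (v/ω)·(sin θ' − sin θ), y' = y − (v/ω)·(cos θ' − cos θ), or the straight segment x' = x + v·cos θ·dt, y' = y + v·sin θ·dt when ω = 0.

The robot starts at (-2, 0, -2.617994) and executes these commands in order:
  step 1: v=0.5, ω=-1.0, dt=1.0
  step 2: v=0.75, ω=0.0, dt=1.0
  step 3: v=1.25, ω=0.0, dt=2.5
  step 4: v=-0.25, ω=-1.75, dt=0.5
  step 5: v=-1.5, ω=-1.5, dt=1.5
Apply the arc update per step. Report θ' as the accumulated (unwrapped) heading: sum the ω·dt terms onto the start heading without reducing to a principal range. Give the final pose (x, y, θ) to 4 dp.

(-7.2687, 0.5561, -6.7430)

step 1: θ'=-3.6180 (R=-0.5000) → pose (-2.4793, -0.0113, -3.6180)
step 2: θ'=-3.6180 (straight) → pose (-3.1458, 0.3326, -3.6180)
step 3: θ'=-3.6180 (straight) → pose (-5.9228, 1.7657, -3.6180)
step 4: θ'=-4.4930 (R=0.1429) → pose (-5.8489, 1.6698, -4.4930)
step 5: θ'=-6.7430 (R=1.0000) → pose (-7.2687, 0.5561, -6.7430)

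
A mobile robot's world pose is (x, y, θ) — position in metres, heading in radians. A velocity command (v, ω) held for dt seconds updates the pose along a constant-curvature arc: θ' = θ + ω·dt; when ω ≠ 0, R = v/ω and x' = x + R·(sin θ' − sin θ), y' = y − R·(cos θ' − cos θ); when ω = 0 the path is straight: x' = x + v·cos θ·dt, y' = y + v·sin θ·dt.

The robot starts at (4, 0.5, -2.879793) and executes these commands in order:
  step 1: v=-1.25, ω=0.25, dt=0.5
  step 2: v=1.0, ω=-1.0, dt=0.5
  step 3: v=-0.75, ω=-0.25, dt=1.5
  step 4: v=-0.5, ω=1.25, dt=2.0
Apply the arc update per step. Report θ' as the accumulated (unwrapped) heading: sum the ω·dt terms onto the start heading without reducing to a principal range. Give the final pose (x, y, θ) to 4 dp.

(5.7194, 0.8243, -1.1298)

step 1: θ'=-2.7548 (R=-5.0000) → pose (4.5920, 0.6990, -2.7548)
step 2: θ'=-3.2548 (R=-1.0000) → pose (4.1019, 0.6315, -3.2548)
step 3: θ'=-3.6298 (R=3.0000) → pose (5.1701, 0.3003, -3.6298)
step 4: θ'=-1.1298 (R=-0.4000) → pose (5.7194, 0.8243, -1.1298)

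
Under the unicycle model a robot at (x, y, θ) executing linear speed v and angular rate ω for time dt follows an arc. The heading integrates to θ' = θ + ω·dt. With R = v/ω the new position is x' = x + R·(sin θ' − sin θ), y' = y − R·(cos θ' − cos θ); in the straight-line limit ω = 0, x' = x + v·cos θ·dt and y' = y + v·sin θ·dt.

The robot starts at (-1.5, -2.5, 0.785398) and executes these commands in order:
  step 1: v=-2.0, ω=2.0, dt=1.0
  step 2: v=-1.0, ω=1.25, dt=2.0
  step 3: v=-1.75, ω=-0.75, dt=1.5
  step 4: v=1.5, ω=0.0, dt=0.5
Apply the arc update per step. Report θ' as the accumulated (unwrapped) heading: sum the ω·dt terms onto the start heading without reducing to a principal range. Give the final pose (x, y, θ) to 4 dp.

(-0.6099, -1.1108, 4.1604)

step 1: θ'=2.7854 (R=-1.0000) → pose (-1.1416, -4.1443, 2.7854)
step 2: θ'=5.2854 (R=-0.8000) → pose (-0.1904, -2.9608, 5.2854)
step 3: θ'=4.1604 (R=2.3333) → pose (-0.2166, -0.4722, 4.1604)
step 4: θ'=4.1604 (straight) → pose (-0.6099, -1.1108, 4.1604)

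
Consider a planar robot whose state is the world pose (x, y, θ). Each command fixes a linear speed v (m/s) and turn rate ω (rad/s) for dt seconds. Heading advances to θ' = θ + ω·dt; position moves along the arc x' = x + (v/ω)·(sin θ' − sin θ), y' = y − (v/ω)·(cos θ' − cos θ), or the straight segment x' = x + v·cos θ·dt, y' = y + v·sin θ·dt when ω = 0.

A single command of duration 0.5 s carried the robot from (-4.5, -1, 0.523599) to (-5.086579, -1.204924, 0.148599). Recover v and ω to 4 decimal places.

v = -1.2500, ω = -0.7500

Δθ = 0.148599 − 0.523599 = -0.375000
ω = Δθ/dt = -0.375000/0.5 = -0.7500
R = Δx/(sin θ' − sin θ) = 1.6667
v = R·ω = 1.6667·-0.7500 = -1.2500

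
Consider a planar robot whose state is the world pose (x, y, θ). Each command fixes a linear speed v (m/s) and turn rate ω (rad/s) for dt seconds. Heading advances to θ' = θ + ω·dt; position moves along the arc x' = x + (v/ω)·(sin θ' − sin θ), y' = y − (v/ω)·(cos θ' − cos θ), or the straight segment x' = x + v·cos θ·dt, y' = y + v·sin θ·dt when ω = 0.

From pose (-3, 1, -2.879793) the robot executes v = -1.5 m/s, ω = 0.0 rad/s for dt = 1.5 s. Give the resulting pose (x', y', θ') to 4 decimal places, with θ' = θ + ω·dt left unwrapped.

θ' = -2.8798 + 0.0·1.5 = -2.8798
ω = 0 → straight: x' = -3 + -1.5·cos(-2.8798)·1.5 = -0.8267
y' = 1 + -1.5·sin(-2.8798)·1.5 = 1.5823

(-0.8267, 1.5823, -2.8798)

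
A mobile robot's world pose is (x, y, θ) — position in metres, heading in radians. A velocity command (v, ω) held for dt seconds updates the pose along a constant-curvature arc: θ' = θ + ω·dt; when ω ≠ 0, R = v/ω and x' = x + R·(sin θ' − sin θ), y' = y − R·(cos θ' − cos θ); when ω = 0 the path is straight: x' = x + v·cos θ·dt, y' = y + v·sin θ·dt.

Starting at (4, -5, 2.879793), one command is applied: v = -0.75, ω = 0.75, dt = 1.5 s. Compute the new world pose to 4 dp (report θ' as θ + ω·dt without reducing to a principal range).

θ' = 2.8798 + 0.75·1.5 = 4.0048
R = v/ω = -0.75/0.75 = -1.0000
x' = 4 + -1.0000·(sin 4.0048 − sin 2.8798) = 5.0187
y' = -5 − -1.0000·(cos 4.0048 − cos 2.8798) = -4.6841

(5.0187, -4.6841, 4.0048)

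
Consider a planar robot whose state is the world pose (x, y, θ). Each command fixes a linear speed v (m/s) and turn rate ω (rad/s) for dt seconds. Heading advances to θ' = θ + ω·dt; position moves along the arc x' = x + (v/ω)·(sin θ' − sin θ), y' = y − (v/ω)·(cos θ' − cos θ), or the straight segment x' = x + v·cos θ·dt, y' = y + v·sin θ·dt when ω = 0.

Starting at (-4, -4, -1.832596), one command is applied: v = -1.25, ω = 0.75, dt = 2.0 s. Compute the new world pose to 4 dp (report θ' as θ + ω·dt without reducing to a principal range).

(-5.0657, -1.9933, -0.3326)

θ' = -1.8326 + 0.75·2.0 = -0.3326
R = v/ω = -1.25/0.75 = -1.6667
x' = -4 + -1.6667·(sin -0.3326 − sin -1.8326) = -5.0657
y' = -4 − -1.6667·(cos -0.3326 − cos -1.8326) = -1.9933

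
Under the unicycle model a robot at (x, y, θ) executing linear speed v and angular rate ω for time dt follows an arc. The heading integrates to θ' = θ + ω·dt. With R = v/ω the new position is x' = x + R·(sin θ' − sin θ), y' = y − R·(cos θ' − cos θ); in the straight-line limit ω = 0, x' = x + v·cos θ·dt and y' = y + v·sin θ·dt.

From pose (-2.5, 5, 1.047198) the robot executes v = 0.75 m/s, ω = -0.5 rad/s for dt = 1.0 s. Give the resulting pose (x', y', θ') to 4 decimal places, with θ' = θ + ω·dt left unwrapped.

θ' = 1.0472 + -0.5·1.0 = 0.5472
R = v/ω = 0.75/-0.5 = -1.5000
x' = -2.5 + -1.5000·(sin 0.5472 − sin 1.0472) = -1.9814
y' = 5 − -1.5000·(cos 0.5472 − cos 1.0472) = 5.5310

(-1.9814, 5.5310, 0.5472)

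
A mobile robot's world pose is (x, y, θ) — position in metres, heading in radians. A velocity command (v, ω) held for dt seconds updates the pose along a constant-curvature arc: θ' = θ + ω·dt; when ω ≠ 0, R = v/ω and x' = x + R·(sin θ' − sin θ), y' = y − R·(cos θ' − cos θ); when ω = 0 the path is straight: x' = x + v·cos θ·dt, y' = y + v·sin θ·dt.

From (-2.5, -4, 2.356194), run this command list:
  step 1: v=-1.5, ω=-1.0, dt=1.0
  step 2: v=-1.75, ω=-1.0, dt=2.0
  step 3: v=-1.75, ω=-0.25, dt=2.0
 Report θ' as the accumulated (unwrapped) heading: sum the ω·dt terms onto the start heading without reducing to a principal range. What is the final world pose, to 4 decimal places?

(-7.0252, -3.7073, -1.1438)

step 1: θ'=1.3562 (R=1.5000) → pose (-2.0951, -5.3801, 1.3562)
step 2: θ'=-0.6438 (R=1.7500) → pose (-4.8554, -6.4071, -0.6438)
step 3: θ'=-1.1438 (R=7.0000) → pose (-7.0252, -3.7073, -1.1438)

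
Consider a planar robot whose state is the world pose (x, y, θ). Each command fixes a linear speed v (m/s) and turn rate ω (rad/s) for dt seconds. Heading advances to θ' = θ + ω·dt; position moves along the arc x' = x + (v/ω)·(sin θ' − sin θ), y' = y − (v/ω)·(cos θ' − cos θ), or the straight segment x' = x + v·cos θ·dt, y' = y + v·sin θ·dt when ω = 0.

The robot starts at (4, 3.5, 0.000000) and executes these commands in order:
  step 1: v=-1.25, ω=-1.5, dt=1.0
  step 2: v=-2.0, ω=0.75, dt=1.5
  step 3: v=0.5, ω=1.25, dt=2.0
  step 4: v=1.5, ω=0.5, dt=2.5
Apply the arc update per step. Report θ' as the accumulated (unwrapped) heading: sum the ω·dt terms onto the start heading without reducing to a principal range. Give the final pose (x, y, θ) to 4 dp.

step 1: θ'=-1.5000 (R=0.8333) → pose (3.1688, 4.2744, -1.5000)
step 2: θ'=-0.3750 (R=-2.6667) → pose (1.4855, 6.5671, -0.3750)
step 3: θ'=2.1250 (R=0.4000) → pose (1.9721, 7.1498, 2.1250)
step 4: θ'=3.3750 (R=3.0000) → pose (-1.2727, 8.4897, 3.3750)

(-1.2727, 8.4897, 3.3750)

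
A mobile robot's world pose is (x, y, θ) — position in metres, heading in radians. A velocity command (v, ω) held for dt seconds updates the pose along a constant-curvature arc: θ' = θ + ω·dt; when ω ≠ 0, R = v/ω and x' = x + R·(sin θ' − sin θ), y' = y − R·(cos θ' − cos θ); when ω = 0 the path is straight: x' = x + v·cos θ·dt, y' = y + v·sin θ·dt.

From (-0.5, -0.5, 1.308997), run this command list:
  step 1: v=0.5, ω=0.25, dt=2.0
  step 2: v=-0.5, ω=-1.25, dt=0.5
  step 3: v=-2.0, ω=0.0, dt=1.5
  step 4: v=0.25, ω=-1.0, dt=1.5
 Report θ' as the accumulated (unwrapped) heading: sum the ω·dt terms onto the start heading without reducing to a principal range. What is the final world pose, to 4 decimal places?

step 1: θ'=1.8090 (R=2.0000) → pose (-0.4883, 0.4895, 1.8090)
step 2: θ'=1.1840 (R=0.4000) → pose (-0.5066, 0.2443, 1.1840)
step 3: θ'=1.1840 (straight) → pose (-1.6383, -2.5341, 1.1840)
step 4: θ'=-0.3160 (R=-0.2500) → pose (-1.3290, -2.3908, -0.3160)

(-1.3290, -2.3908, -0.3160)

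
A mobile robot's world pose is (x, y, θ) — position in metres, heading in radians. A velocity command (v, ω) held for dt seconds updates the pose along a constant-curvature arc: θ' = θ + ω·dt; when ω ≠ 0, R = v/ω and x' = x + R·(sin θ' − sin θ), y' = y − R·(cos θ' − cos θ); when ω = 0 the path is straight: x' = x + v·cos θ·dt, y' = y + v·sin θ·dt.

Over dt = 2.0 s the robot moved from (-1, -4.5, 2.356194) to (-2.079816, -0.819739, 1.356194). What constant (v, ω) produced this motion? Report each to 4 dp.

Δθ = 1.356194 − 2.356194 = -1.000000
ω = Δθ/dt = -1.000000/2.0 = -0.5000
R = −Δy/(cos θ' − cos θ) = -4.0000
v = R·ω = -4.0000·-0.5000 = 2.0000

v = 2.0000, ω = -0.5000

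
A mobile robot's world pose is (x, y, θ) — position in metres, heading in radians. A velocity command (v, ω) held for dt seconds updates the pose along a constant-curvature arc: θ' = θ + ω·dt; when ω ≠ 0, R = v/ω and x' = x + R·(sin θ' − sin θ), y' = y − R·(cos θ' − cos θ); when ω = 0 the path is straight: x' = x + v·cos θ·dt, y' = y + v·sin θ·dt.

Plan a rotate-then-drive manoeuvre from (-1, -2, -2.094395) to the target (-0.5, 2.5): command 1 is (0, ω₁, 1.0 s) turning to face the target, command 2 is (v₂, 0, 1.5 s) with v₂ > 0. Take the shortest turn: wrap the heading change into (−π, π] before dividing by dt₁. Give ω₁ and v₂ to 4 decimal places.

heading to target = atan2(2.5−-2, -0.5−-1) = 1.4601
Δθ = wrap(1.4601 − -2.0944) = -2.7287; ω₁ = Δθ/dt₁ = -2.7287
distance = √((-0.5−-1)² + (2.5−-2)²) = 4.5277; v₂ = distance/dt₂ = 3.0185

ω₁ = -2.7287, v₂ = 3.0185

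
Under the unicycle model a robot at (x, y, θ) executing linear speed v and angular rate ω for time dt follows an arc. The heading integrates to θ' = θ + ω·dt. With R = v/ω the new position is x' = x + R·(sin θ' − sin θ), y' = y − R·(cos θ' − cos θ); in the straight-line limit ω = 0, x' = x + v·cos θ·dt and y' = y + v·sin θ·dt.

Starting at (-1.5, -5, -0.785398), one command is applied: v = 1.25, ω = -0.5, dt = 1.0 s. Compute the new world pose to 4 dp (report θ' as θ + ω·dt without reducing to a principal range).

θ' = -0.7854 + -0.5·1.0 = -1.2854
R = v/ω = 1.25/-0.5 = -2.5000
x' = -1.5 + -2.5000·(sin -1.2854 − sin -0.7854) = -0.8689
y' = -5 − -2.5000·(cos -1.2854 − cos -0.7854) = -6.0639

(-0.8689, -6.0639, -1.2854)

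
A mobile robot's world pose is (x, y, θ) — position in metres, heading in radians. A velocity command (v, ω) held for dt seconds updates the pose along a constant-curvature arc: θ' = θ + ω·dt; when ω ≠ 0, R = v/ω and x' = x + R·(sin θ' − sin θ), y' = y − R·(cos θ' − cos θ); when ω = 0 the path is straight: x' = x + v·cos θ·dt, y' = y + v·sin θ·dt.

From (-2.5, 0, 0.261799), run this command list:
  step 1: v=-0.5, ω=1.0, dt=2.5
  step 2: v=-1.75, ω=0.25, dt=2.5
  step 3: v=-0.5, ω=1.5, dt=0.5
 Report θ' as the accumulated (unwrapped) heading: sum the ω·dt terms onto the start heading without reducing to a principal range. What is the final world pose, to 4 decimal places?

step 1: θ'=2.7618 (R=-0.5000) → pose (-2.5560, -0.9473, 2.7618)
step 2: θ'=3.3868 (R=-7.0000) → pose (1.7384, -1.2368, 3.3868)
step 3: θ'=4.1368 (R=-0.3333) → pose (1.9371, -1.0948, 4.1368)

(1.9371, -1.0948, 4.1368)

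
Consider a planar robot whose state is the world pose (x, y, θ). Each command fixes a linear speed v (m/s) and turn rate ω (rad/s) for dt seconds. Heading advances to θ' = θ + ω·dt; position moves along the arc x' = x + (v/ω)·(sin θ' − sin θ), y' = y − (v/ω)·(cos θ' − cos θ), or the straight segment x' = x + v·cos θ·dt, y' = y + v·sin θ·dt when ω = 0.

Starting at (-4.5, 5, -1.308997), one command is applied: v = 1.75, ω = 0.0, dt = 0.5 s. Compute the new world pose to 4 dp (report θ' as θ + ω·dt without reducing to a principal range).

θ' = -1.3090 + 0.0·0.5 = -1.3090
ω = 0 → straight: x' = -4.5 + 1.75·cos(-1.3090)·0.5 = -4.2735
y' = 5 + 1.75·sin(-1.3090)·0.5 = 4.1548

(-4.2735, 4.1548, -1.3090)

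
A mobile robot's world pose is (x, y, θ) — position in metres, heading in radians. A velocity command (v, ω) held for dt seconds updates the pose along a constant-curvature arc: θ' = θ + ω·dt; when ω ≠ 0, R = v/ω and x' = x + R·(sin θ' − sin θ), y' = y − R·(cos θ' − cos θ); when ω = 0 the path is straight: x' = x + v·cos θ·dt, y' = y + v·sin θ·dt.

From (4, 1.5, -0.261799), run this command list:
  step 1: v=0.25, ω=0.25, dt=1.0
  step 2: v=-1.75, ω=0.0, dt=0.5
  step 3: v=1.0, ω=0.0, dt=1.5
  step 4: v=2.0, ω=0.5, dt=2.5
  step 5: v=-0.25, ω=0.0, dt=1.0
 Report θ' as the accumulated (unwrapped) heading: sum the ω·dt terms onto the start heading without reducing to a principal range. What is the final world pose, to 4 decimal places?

(8.6183, 3.9161, 1.2382)

step 1: θ'=-0.0118 (R=1.0000) → pose (4.2470, 1.4660, -0.0118)
step 2: θ'=-0.0118 (straight) → pose (3.3721, 1.4763, -0.0118)
step 3: θ'=-0.0118 (straight) → pose (4.8720, 1.4586, -0.0118)
step 4: θ'=1.2382 (R=4.0000) → pose (8.7000, 4.1524, 1.2382)
step 5: θ'=1.2382 (straight) → pose (8.6183, 3.9161, 1.2382)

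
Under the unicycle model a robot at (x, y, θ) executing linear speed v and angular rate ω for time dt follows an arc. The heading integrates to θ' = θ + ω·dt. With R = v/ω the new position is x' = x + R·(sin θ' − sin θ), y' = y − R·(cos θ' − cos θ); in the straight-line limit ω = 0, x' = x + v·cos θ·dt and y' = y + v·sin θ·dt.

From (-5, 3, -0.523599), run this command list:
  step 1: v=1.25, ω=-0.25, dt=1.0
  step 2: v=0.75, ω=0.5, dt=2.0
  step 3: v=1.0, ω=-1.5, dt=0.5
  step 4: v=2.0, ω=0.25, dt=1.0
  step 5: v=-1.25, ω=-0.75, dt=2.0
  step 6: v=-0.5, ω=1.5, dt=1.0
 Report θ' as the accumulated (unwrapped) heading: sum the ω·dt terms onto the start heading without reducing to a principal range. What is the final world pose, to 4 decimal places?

step 1: θ'=-0.7736 (R=-5.0000) → pose (-4.0064, 2.2469, -0.7736)
step 2: θ'=0.2264 (R=1.5000) → pose (-2.6216, 1.8583, 0.2264)
step 3: θ'=-0.5236 (R=-0.6667) → pose (-2.1387, 1.7860, -0.5236)
step 4: θ'=-0.2736 (R=8.0000) → pose (-0.3003, 1.0117, -0.2736)
step 5: θ'=-1.7736 (R=1.6667) → pose (-1.4824, 2.9521, -1.7736)
step 6: θ'=-0.2736 (R=-0.3333) → pose (-1.7189, 3.3402, -0.2736)

(-1.7189, 3.3402, -0.2736)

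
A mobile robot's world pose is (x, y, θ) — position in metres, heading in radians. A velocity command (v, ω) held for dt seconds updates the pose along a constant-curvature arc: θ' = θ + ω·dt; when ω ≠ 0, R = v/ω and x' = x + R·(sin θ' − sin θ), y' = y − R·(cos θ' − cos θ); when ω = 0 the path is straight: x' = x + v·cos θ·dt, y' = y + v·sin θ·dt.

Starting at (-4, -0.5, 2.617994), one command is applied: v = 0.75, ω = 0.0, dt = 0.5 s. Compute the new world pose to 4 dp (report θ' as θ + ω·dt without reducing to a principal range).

(-4.3248, -0.3125, 2.6180)

θ' = 2.6180 + 0.0·0.5 = 2.6180
ω = 0 → straight: x' = -4 + 0.75·cos(2.6180)·0.5 = -4.3248
y' = -0.5 + 0.75·sin(2.6180)·0.5 = -0.3125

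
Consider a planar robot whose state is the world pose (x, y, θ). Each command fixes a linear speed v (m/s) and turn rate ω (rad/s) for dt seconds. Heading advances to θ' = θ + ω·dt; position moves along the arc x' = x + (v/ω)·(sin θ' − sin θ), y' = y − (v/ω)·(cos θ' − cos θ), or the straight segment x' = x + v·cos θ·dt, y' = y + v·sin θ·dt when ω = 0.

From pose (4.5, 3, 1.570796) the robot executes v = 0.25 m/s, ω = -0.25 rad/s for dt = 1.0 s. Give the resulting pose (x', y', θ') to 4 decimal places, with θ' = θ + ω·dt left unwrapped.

(4.5311, 3.2474, 1.3208)

θ' = 1.5708 + -0.25·1.0 = 1.3208
R = v/ω = 0.25/-0.25 = -1.0000
x' = 4.5 + -1.0000·(sin 1.3208 − sin 1.5708) = 4.5311
y' = 3 − -1.0000·(cos 1.3208 − cos 1.5708) = 3.2474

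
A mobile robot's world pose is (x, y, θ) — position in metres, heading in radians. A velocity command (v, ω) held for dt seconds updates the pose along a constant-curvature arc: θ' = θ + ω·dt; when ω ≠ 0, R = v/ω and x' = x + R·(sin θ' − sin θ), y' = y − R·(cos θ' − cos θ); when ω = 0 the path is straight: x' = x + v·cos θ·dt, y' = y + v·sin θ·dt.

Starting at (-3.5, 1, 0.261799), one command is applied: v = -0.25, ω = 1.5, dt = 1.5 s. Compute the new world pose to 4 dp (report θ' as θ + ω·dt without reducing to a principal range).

θ' = 0.2618 + 1.5·1.5 = 2.5118
R = v/ω = -0.25/1.5 = -0.1667
x' = -3.5 + -0.1667·(sin 2.5118 − sin 0.2618) = -3.5550
y' = 1 − -0.1667·(cos 2.5118 − cos 0.2618) = 0.7043

(-3.5550, 0.7043, 2.5118)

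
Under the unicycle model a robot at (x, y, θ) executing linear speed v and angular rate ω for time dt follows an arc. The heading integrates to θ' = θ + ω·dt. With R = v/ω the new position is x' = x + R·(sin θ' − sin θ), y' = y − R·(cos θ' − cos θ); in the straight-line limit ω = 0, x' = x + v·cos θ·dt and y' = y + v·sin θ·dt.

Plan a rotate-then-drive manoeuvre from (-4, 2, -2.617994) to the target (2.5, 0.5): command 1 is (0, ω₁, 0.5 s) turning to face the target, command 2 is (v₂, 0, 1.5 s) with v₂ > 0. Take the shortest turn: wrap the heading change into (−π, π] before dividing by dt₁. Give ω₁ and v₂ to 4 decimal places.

heading to target = atan2(0.5−2, 2.5−-4) = -0.2268
Δθ = wrap(-0.2268 − -2.6180) = 2.3912; ω₁ = Δθ/dt₁ = 4.7824
distance = √((2.5−-4)² + (0.5−2)²) = 6.6708; v₂ = distance/dt₂ = 4.4472

ω₁ = 4.7824, v₂ = 4.4472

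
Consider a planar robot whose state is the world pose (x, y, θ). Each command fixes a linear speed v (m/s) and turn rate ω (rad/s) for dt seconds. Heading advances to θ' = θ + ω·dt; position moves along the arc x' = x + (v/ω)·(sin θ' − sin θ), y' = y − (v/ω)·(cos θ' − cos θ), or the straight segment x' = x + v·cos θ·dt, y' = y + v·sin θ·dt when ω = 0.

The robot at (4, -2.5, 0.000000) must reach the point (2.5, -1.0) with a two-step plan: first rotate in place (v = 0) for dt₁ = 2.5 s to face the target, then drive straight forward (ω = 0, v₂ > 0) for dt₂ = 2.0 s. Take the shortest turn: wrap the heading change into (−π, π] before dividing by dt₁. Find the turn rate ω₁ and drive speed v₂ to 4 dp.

heading to target = atan2(-1−-2.5, 2.5−4) = 2.3562
Δθ = wrap(2.3562 − 0.0000) = 2.3562; ω₁ = Δθ/dt₁ = 0.9425
distance = √((2.5−4)² + (-1−-2.5)²) = 2.1213; v₂ = distance/dt₂ = 1.0607

ω₁ = 0.9425, v₂ = 1.0607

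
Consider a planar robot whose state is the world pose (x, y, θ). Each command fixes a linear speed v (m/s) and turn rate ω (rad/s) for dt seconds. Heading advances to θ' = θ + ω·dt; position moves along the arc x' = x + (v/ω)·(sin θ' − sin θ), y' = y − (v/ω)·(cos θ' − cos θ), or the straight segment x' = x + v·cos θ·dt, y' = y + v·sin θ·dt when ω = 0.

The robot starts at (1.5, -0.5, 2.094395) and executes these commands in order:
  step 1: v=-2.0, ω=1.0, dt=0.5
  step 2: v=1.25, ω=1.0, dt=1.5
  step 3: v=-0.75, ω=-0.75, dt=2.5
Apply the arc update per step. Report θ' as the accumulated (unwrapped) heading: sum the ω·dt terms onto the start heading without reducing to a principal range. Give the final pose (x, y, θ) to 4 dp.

(2.1343, -1.5265, 2.2194)

step 1: θ'=2.5944 (R=-2.0000) → pose (2.1915, -1.2080, 2.5944)
step 2: θ'=4.0944 (R=1.2500) → pose (0.5223, -1.5512, 4.0944)
step 3: θ'=2.2194 (R=1.0000) → pose (2.1343, -1.5265, 2.2194)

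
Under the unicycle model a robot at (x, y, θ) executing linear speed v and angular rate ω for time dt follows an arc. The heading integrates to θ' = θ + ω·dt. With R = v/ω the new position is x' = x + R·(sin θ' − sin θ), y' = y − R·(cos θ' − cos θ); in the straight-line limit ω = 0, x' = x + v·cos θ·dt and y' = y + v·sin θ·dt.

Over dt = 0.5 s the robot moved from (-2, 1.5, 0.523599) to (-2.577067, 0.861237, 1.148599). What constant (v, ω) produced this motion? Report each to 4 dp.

v = -1.7500, ω = 1.2500

Δθ = 1.148599 − 0.523599 = 0.625000
ω = Δθ/dt = 0.625000/0.5 = 1.2500
R = −Δy/(cos θ' − cos θ) = -1.4000
v = R·ω = -1.4000·1.2500 = -1.7500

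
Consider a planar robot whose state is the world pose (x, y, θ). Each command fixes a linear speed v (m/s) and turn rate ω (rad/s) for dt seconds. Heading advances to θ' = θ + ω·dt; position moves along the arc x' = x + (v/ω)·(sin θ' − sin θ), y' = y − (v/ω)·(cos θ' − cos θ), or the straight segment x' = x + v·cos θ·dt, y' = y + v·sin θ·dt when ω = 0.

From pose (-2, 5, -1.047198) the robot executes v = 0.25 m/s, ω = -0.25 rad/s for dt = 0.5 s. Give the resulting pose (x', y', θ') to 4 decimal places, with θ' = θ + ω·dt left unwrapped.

(-1.9444, 4.8881, -1.1722)

θ' = -1.0472 + -0.25·0.5 = -1.1722
R = v/ω = 0.25/-0.25 = -1.0000
x' = -2 + -1.0000·(sin -1.1722 − sin -1.0472) = -1.9444
y' = 5 − -1.0000·(cos -1.1722 − cos -1.0472) = 4.8881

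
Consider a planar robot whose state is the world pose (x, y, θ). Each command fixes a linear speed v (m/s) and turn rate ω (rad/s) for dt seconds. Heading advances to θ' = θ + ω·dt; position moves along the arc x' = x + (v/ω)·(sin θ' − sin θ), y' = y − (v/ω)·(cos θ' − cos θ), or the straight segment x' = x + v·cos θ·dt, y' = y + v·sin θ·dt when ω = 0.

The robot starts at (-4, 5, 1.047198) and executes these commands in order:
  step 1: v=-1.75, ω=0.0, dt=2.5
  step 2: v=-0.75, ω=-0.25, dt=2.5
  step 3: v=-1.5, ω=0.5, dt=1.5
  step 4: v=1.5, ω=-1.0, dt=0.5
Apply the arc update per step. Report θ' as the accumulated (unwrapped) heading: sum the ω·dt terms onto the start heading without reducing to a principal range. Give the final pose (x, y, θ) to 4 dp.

(-8.6434, -1.0061, 0.6722)

step 1: θ'=1.0472 (straight) → pose (-6.1875, 1.2111, 1.0472)
step 2: θ'=0.4222 (R=3.0000) → pose (-7.5563, -0.0254, 0.4222)
step 3: θ'=1.1722 (R=-3.0000) → pose (-9.0918, -1.5976, 1.1722)
step 4: θ'=0.6722 (R=-1.5000) → pose (-8.6434, -1.0061, 0.6722)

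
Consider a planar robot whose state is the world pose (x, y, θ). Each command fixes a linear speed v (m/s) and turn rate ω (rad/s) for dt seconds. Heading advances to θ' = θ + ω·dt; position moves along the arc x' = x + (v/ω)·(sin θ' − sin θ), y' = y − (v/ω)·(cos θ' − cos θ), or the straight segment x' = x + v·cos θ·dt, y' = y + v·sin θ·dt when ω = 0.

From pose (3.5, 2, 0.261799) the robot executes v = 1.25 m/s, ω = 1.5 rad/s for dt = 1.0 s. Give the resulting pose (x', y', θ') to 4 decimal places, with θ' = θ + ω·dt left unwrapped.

θ' = 0.2618 + 1.5·1.0 = 1.7618
R = v/ω = 1.25/1.5 = 0.8333
x' = 3.5 + 0.8333·(sin 1.7618 − sin 0.2618) = 4.1025
y' = 2 − 0.8333·(cos 1.7618 − cos 0.2618) = 2.9631

(4.1025, 2.9631, 1.7618)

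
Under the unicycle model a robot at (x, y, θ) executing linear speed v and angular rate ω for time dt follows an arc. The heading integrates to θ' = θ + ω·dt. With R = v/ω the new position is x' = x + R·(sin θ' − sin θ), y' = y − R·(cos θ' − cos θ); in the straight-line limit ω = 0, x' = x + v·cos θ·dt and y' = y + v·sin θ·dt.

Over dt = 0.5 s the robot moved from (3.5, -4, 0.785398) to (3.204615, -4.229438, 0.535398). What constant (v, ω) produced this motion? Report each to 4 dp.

v = -0.7500, ω = -0.5000

Δθ = 0.535398 − 0.785398 = -0.250000
ω = Δθ/dt = -0.250000/0.5 = -0.5000
R = Δx/(sin θ' − sin θ) = 1.5000
v = R·ω = 1.5000·-0.5000 = -0.7500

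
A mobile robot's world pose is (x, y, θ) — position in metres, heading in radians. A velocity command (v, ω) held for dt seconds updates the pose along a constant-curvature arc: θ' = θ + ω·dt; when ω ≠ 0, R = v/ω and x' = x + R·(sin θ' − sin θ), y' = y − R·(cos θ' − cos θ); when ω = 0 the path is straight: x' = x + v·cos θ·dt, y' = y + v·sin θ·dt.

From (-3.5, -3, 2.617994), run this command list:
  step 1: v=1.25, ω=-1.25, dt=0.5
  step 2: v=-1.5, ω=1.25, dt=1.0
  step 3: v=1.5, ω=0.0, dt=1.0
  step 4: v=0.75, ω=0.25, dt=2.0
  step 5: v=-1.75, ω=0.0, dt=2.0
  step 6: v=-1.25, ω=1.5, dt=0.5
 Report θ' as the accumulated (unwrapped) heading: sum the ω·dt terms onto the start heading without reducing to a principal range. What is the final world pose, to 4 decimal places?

(-2.3543, -1.4226, 4.4930)

step 1: θ'=1.9930 (R=-1.0000) → pose (-3.9122, -2.5437, 1.9930)
step 2: θ'=3.2430 (R=-1.2000) → pose (-2.6961, -3.2459, 3.2430)
step 3: θ'=3.2430 (straight) → pose (-4.1884, -3.3977, 3.2430)
step 4: θ'=3.7430 (R=3.0000) → pose (-5.5821, -3.9087, 3.7430)
step 5: θ'=3.7430 (straight) → pose (-2.6962, -1.9284, 3.7430)
step 6: θ'=4.4930 (R=-0.8333) → pose (-2.3543, -1.4226, 4.4930)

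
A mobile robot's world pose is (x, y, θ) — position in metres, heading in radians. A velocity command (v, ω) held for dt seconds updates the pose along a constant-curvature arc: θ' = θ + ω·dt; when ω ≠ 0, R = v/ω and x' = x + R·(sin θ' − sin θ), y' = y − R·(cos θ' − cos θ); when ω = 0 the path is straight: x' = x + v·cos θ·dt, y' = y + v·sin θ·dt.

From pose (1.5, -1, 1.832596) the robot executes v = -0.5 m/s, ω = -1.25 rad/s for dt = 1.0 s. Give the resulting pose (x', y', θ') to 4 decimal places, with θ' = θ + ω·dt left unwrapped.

(1.3337, -1.4375, 0.5826)

θ' = 1.8326 + -1.25·1.0 = 0.5826
R = v/ω = -0.5/-1.25 = 0.4000
x' = 1.5 + 0.4000·(sin 0.5826 − sin 1.8326) = 1.3337
y' = -1 − 0.4000·(cos 0.5826 − cos 1.8326) = -1.4375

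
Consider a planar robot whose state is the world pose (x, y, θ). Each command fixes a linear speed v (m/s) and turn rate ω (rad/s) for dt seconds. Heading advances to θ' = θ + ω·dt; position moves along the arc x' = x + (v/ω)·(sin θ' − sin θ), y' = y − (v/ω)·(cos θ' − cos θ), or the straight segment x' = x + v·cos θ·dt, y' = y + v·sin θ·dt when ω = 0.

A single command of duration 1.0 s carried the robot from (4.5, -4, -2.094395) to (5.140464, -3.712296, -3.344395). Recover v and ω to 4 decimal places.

v = -0.7500, ω = -1.2500

Δθ = -3.344395 − -2.094395 = -1.250000
ω = Δθ/dt = -1.250000/1.0 = -1.2500
R = Δx/(sin θ' − sin θ) = 0.6000
v = R·ω = 0.6000·-1.2500 = -0.7500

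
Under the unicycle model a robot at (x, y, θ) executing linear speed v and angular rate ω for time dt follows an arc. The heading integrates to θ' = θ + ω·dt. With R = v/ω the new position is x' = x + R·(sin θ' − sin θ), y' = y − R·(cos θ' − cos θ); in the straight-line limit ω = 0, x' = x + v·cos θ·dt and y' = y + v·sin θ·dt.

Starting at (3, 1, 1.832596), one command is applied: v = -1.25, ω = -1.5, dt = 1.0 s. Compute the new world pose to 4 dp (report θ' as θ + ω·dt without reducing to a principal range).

θ' = 1.8326 + -1.5·1.0 = 0.3326
R = v/ω = -1.25/-1.5 = 0.8333
x' = 3 + 0.8333·(sin 0.3326 − sin 1.8326) = 2.4671
y' = 1 − 0.8333·(cos 0.3326 − cos 1.8326) = -0.0033

(2.4671, -0.0033, 0.3326)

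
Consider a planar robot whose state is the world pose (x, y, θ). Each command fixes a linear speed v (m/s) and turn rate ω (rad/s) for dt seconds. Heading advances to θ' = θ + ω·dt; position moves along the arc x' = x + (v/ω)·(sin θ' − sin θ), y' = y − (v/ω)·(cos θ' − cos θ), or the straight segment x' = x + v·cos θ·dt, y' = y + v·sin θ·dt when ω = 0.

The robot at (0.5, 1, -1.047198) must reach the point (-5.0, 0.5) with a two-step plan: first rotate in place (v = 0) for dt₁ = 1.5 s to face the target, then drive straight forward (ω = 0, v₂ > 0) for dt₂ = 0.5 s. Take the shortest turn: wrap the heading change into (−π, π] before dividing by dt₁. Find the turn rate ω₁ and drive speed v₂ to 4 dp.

ω₁ = -1.3358, v₂ = 11.0454

heading to target = atan2(0.5−1, -5−0.5) = -3.0509
Δθ = wrap(-3.0509 − -1.0472) = -2.0037; ω₁ = Δθ/dt₁ = -1.3358
distance = √((-5−0.5)² + (0.5−1)²) = 5.5227; v₂ = distance/dt₂ = 11.0454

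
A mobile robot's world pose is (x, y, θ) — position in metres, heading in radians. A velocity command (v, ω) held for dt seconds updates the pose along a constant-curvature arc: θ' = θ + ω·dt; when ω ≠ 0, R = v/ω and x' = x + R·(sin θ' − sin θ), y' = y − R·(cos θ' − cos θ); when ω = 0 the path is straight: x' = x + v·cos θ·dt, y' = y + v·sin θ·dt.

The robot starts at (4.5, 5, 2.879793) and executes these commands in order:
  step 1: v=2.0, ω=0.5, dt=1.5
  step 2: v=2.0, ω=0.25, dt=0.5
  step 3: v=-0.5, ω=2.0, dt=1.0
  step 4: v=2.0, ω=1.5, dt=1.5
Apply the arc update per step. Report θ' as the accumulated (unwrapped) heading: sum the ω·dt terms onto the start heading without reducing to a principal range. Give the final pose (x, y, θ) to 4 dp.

step 1: θ'=3.6298 (R=4.0000) → pose (1.5886, 4.6690, 3.6298)
step 2: θ'=3.7548 (R=8.0000) → pose (0.7370, 4.1461, 3.7548)
step 3: θ'=5.7548 (R=-0.2500) → pose (0.7191, 4.5664, 5.7548)
step 4: θ'=8.0048 (R=1.3333) → pose (2.7095, 5.9182, 8.0048)

(2.7095, 5.9182, 8.0048)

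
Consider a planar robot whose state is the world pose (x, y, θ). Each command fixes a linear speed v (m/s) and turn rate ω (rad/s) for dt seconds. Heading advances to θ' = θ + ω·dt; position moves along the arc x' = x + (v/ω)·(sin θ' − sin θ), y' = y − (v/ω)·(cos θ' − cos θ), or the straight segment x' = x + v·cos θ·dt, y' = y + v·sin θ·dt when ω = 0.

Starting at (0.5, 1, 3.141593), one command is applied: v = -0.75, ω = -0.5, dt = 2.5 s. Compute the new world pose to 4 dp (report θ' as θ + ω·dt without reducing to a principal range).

(1.9235, -0.0270, 1.8916)

θ' = 3.1416 + -0.5·2.5 = 1.8916
R = v/ω = -0.75/-0.5 = 1.5000
x' = 0.5 + 1.5000·(sin 1.8916 − sin 3.1416) = 1.9235
y' = 1 − 1.5000·(cos 1.8916 − cos 3.1416) = -0.0270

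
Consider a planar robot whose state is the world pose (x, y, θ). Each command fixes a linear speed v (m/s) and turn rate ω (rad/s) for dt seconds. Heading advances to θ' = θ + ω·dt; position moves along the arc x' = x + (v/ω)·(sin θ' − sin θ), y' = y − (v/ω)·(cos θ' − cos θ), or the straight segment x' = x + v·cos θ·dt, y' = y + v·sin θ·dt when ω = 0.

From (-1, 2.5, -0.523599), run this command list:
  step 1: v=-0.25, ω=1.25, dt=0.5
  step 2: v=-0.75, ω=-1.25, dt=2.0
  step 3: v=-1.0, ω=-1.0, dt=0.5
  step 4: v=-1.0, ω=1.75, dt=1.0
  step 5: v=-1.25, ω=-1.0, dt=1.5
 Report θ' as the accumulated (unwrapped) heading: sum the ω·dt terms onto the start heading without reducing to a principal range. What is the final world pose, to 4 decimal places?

step 1: θ'=0.1014 (R=-0.2000) → pose (-1.1202, 2.5258, 0.1014)
step 2: θ'=-2.3986 (R=0.6000) → pose (-1.5869, 3.5646, -2.3986)
step 3: θ'=-2.8986 (R=1.0000) → pose (-1.1510, 3.7987, -2.8986)
step 4: θ'=-1.1486 (R=-0.5714) → pose (-0.7672, 4.5875, -1.1486)
step 5: θ'=-2.6486 (R=1.2500) → pose (-0.2186, 6.2009, -2.6486)

(-0.2186, 6.2009, -2.6486)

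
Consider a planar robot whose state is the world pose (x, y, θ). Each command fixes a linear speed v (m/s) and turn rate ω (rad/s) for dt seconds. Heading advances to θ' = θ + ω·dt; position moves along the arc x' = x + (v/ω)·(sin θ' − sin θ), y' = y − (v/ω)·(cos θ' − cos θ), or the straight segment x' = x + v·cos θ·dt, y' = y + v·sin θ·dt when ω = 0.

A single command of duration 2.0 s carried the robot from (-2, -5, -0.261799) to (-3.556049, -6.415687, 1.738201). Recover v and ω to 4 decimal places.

Δθ = 1.738201 − -0.261799 = 2.000000
ω = Δθ/dt = 2.000000/2.0 = 1.0000
R = Δx/(sin θ' − sin θ) = -1.2500
v = R·ω = -1.2500·1.0000 = -1.2500

v = -1.2500, ω = 1.0000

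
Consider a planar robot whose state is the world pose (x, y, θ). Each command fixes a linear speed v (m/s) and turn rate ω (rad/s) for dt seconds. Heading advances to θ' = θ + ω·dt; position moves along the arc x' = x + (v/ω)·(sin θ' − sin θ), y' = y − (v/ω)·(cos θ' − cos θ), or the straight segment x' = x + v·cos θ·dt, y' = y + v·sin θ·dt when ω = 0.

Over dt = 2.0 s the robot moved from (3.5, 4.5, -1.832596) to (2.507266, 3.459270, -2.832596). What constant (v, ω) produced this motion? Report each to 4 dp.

Δθ = -2.832596 − -1.832596 = -1.000000
ω = Δθ/dt = -1.000000/2.0 = -0.5000
R = −Δy/(cos θ' − cos θ) = -1.5000
v = R·ω = -1.5000·-0.5000 = 0.7500

v = 0.7500, ω = -0.5000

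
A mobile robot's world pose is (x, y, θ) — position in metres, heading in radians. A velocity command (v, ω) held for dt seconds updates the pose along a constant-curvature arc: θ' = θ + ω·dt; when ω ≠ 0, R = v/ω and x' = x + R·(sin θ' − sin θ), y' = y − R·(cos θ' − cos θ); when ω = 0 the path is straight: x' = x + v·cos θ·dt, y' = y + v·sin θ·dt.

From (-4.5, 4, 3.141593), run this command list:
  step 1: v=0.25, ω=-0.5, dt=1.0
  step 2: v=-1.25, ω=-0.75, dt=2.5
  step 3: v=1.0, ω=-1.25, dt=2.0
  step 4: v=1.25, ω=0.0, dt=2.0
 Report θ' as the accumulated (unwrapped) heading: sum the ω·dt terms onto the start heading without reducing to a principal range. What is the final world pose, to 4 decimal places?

(-3.4430, -1.7747, -1.7334)

step 1: θ'=2.6416 (R=-0.5000) → pose (-4.7397, 4.0612, 2.6416)
step 2: θ'=0.7666 (R=1.6667) → pose (-4.3826, 1.3981, 0.7666)
step 3: θ'=-1.7334 (R=-0.8000) → pose (-3.0382, 0.6924, -1.7334)
step 4: θ'=-1.7334 (straight) → pose (-3.4430, -1.7747, -1.7334)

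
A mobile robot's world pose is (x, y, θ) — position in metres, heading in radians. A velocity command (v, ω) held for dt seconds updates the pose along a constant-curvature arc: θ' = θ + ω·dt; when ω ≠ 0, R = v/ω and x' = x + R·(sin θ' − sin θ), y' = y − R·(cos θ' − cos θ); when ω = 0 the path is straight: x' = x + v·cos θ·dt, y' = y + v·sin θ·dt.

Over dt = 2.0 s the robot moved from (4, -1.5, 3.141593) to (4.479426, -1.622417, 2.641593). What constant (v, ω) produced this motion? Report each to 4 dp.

v = -0.2500, ω = -0.2500

Δθ = 2.641593 − 3.141593 = -0.500000
ω = Δθ/dt = -0.500000/2.0 = -0.2500
R = Δx/(sin θ' − sin θ) = 1.0000
v = R·ω = 1.0000·-0.2500 = -0.2500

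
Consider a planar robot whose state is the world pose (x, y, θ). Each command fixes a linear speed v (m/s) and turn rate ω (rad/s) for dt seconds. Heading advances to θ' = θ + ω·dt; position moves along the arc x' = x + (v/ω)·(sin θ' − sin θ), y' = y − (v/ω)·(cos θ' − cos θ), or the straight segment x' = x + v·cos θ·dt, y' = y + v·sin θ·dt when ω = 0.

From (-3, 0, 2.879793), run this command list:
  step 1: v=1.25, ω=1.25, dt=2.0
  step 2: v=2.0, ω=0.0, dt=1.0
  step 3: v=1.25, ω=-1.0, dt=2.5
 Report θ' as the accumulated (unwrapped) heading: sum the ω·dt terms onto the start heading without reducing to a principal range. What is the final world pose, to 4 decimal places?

(-4.1117, -5.1368, 2.8798)

step 1: θ'=5.3798 (R=1.0000) → pose (-4.0443, -1.5849, 5.3798)
step 2: θ'=5.3798 (straight) → pose (-2.8064, -3.1557, 5.3798)
step 3: θ'=2.8798 (R=-1.2500) → pose (-4.1117, -5.1368, 2.8798)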